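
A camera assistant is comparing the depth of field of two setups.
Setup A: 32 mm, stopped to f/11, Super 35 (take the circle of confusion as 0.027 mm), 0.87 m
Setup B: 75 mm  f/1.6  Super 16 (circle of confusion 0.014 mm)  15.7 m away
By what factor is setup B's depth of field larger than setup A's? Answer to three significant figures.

4.36

Setup A: H = 32²/(11×0.027) + 32 ≈ 3479.8 mm; DoF = Df − Dn = 1149.35 − 699.89 ≈ 449.46 mm.
Setup B: H = 75²/(1.6×0.014) + 75 ≈ 251191.1 mm; DoF = Df − Dn = 16741.7 − 14780.3 ≈ 1961.4 mm.
Ratio = 1961.4 / 449.46 ≈ 4.36.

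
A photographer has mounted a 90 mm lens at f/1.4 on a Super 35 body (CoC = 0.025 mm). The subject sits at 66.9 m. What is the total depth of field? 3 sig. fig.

42.1 m

Hyperfocal distance H = f²/(N·c) + f = 90²/(1.4 × 0.025) + 90 = 8100/0.035 + 90 ≈ 231518.6 mm ≈ 231.5 m.
Near limit Dn = s·(H − f)/(H + s − 2f) = 66900 × (231518.6 − 90) / (231518.6 + 66900 − 2 × 90) = 66900 × 231428.6 / 298238.6 ≈ 51913 mm.
Far limit Df = s·(H − f)/(H − s) = 66900 × (231518.6 − 90) / (231518.6 − 66900) = 66900 × 231428.6 / 164618.6 ≈ 94051 mm.
Depth of field = Df − Dn = 94051 − 51913 ≈ 42138 mm ≈ 42.1 m.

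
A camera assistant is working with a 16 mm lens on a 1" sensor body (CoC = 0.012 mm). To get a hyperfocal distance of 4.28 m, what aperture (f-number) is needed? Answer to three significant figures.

f/5

Rearrange H = f²/(N·c) + f for N: N = f² / ((H − f)·c).
N = 16² / ((4280 − 16) × 0.012) = 256 / 51.17 ≈ 5.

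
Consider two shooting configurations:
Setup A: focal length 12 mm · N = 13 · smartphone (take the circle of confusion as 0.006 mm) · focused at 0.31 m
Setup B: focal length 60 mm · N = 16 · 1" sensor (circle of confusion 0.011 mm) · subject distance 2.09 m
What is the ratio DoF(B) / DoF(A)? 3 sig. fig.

Setup A: H = 12²/(13×0.006) + 12 ≈ 1858.2 mm; DoF = Df − Dn = 369.67 − 266.92 ≈ 102.75 mm.
Setup B: H = 60²/(16×0.011) + 60 ≈ 20514.5 mm; DoF = Df − Dn = 2320.27 − 1901.31 ≈ 418.96 mm.
Ratio = 418.96 / 102.75 ≈ 4.08.

4.08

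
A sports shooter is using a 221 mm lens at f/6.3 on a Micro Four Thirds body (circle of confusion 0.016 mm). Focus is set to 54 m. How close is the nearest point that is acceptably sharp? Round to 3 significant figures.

48.6 m

Hyperfocal distance H = f²/(N·c) + f = 221²/(6.3 × 0.016) + 221 = 48841/0.1008 + 221 ≈ 484754.7 mm ≈ 484.8 m.
Near limit Dn = s·(H − f)/(H + s − 2f) = 54000 × (484754.7 − 221) / (484754.7 + 54000 − 2 × 221) = 54000 × 484533.7 / 538312.7 ≈ 48605 mm ≈ 48.6 m.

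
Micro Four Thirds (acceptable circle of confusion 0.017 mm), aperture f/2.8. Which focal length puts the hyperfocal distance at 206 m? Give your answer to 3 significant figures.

99.0 mm

From H = f²/(N·c) + f, with f ≪ H: f ≈ √(H·N·c) = √(206000 × 2.8 × 0.017) = √9805.6 ≈ 99.02 mm.
The +f correction barely moves this — solving exactly, f² + N·c·f − N·c·H = 0 ⇒ f = (−N·c + √((N·c)² + 4·N·c·H))/2 = (−0.0476 + √39222)/2 ≈ 98.999 mm, so f ≈ 99.0 mm.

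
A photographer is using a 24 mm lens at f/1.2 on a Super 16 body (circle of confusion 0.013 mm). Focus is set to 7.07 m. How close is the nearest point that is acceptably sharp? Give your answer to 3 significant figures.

5.94 m

Hyperfocal distance H = f²/(N·c) + f = 24²/(1.2 × 0.013) + 24 = 576/0.0156 + 24 ≈ 36947.1 mm ≈ 36.95 m.
Near limit Dn = s·(H − f)/(H + s − 2f) = 7070 × (36947.1 − 24) / (36947.1 + 7070 − 2 × 24) = 7070 × 36923.1 / 43969.1 ≈ 5937.0 mm ≈ 5.94 m.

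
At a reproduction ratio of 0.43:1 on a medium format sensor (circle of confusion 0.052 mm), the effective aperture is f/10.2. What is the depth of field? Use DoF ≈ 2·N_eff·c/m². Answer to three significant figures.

5.74 mm

At magnification m, DoF ≈ 2·N_eff·c/m² = 2 × 10.2 × 0.052 / 0.43² = 1.061 / 0.1849 ≈ 5.74 mm.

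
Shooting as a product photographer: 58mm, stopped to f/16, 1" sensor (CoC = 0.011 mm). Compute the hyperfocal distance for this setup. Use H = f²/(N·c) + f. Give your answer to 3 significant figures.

19.2 m

Hyperfocal distance H = f²/(N·c) + f = 58²/(16 × 0.011) + 58 = 3364/0.176 + 58 ≈ 19171.6 mm ≈ 19.2 m.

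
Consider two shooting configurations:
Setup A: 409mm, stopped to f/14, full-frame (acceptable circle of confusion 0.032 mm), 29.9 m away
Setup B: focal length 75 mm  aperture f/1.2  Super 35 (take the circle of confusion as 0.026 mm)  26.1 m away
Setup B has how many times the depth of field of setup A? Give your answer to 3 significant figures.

1.62

Setup A: H = 409²/(14×0.032) + 409 ≈ 373804.1 mm; DoF = Df − Dn = 32464.0 − 27711.3 ≈ 4752.7 mm.
Setup B: H = 75²/(1.2×0.026) + 75 ≈ 180363.5 mm; DoF = Df − Dn = 30503.2 − 22807.7 ≈ 7695.5 mm.
Ratio = 7695.5 / 4752.7 ≈ 1.62.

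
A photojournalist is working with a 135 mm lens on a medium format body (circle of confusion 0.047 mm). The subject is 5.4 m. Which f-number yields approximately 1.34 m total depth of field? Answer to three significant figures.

Write h = H − f = f²/(N·c). The thin-lens limits are Dn = s·h/(h + (s−f)) and Df = s·h/(h − (s−f)), so DoF = Df − Dn = 2·s·(s−f)·h / (h² − (s−f)²).
That is a quadratic in h: DoF·h² − 2·s·(s−f)·h − DoF·(s−f)² = 0 ⇒ h = (s−f)·(s + √(s² + DoF²)) / DoF = 5265 × (5400 + √(5400² + 1340²)) / 1340 = 5265 × (5400 + 5563.78) / 1340 ≈ 43078 mm.
Then N = f²/(c·h) = 135² / (0.047 × 43078) = 18225 / 2024.7 ≈ 9.

f/9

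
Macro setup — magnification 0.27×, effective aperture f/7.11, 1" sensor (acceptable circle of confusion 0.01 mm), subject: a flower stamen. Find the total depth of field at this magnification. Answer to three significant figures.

At magnification m, DoF ≈ 2·N_eff·c/m² = 2 × 7.11 × 0.01 / 0.27² = 0.1422 / 0.0729 ≈ 1.95 mm.

1.95 mm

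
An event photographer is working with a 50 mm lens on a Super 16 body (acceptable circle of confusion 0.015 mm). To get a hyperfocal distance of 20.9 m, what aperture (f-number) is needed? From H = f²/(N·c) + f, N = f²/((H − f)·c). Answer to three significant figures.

Rearrange H = f²/(N·c) + f for N: N = f² / ((H − f)·c).
N = 50² / ((20900 − 50) × 0.015) = 2500 / 312.8 ≈ 7.99.

f/7.99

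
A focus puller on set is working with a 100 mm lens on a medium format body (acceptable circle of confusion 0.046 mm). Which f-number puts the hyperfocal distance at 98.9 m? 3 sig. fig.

Rearrange H = f²/(N·c) + f for N: N = f² / ((H − f)·c).
N = 100² / ((98900 − 100) × 0.046) = 10000 / 4545 ≈ 2.20.

f/2.20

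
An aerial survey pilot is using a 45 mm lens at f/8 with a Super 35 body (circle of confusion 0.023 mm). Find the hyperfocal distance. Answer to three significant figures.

Hyperfocal distance H = f²/(N·c) + f = 45²/(8 × 0.023) + 45 = 2025/0.184 + 45 ≈ 11050.4 mm ≈ 11.1 m.

11.1 m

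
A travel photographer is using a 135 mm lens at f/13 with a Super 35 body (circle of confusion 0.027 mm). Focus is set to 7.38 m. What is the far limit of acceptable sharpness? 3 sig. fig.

Hyperfocal distance H = f²/(N·c) + f = 135²/(13 × 0.027) + 135 = 18225/0.351 + 135 ≈ 52058.1 mm ≈ 52.06 m.
Far limit Df = s·(H − f)/(H − s) = 7380 × (52058.1 − 135) / (52058.1 − 7380) = 7380 × 51923.1 / 44678.1 ≈ 8576.7 mm ≈ 8.58 m.

8.58 m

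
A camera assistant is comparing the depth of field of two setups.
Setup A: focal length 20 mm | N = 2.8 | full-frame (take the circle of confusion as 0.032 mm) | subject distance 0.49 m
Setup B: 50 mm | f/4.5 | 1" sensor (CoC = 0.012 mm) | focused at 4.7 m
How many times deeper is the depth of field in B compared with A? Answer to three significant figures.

Setup A: H = 20²/(2.8×0.032) + 20 ≈ 4484.3 mm; DoF = Df − Dn = 547.66 − 443.33 ≈ 104.33 mm.
Setup B: H = 50²/(4.5×0.012) + 50 ≈ 46346.3 mm; DoF = Df − Dn = 5224.78 − 4271.02 ≈ 953.76 mm.
Ratio = 953.76 / 104.33 ≈ 9.14.

9.14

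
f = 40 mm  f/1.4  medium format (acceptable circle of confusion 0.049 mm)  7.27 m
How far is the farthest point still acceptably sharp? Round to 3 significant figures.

10.5 m

Hyperfocal distance H = f²/(N·c) + f = 40²/(1.4 × 0.049) + 40 = 1600/0.0686 + 40 ≈ 23363.6 mm ≈ 23.36 m.
Far limit Df = s·(H − f)/(H − s) = 7270 × (23363.6 − 40) / (23363.6 − 7270) = 7270 × 23323.6 / 16093.6 ≈ 10536 mm ≈ 10.5 m.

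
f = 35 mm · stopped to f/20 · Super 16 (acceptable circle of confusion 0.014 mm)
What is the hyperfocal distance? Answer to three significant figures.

Hyperfocal distance H = f²/(N·c) + f = 35²/(20 × 0.014) + 35 = 1225/0.28 + 35 ≈ 4410.0 mm ≈ 4.41 m.

4.41 m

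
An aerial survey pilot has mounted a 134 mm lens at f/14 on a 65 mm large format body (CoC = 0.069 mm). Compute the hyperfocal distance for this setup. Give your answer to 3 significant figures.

Hyperfocal distance H = f²/(N·c) + f = 134²/(14 × 0.069) + 134 = 17956/0.966 + 134 ≈ 18722.0 mm ≈ 18.7 m.

18.7 m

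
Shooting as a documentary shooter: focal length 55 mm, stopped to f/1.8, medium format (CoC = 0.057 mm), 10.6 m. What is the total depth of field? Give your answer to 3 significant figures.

8.69 m

Hyperfocal distance H = f²/(N·c) + f = 55²/(1.8 × 0.057) + 55 = 3025/0.1026 + 55 ≈ 29538.4 mm ≈ 29.54 m.
Near limit Dn = s·(H − f)/(H + s − 2f) = 10600 × (29538.4 − 55) / (29538.4 + 10600 − 2 × 55) = 10600 × 29483.4 / 40028.4 ≈ 7807.6 mm.
Far limit Df = s·(H − f)/(H − s) = 10600 × (29538.4 − 55) / (29538.4 − 10600) = 10600 × 29483.4 / 18938.4 ≈ 16502.1 mm.
Depth of field = Df − Dn = 16502.1 − 7807.6 ≈ 8694.5 mm ≈ 8.69 m.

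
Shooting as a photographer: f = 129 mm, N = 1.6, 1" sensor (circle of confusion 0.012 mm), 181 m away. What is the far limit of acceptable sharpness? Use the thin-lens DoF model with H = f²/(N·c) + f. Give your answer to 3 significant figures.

Hyperfocal distance H = f²/(N·c) + f = 129²/(1.6 × 0.012) + 129 = 16641/0.0192 + 129 ≈ 866847.7 mm ≈ 866.8 m.
Far limit Df = s·(H − f)/(H − s) = 181000 × (866847.7 − 129) / (866847.7 − 181000) = 181000 × 866718.7 / 685847.7 ≈ 228733 mm ≈ 229 m.

229 m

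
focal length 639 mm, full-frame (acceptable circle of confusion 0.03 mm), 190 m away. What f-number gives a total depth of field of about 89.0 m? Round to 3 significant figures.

f/16

Write h = H − f = f²/(N·c). The thin-lens limits are Dn = s·h/(h + (s−f)) and Df = s·h/(h − (s−f)), so DoF = Df − Dn = 2·s·(s−f)·h / (h² − (s−f)²).
That is a quadratic in h: DoF·h² − 2·s·(s−f)·h − DoF·(s−f)² = 0 ⇒ h = (s−f)·(s + √(s² + DoF²)) / DoF = 189361 × (190000 + √(190000² + 89000²)) / 89000 = 189361 × (190000 + 209812) / 89000 ≈ 850660 mm.
Then N = f²/(c·h) = 639² / (0.03 × 850660) = 408321 / 25520 ≈ 16.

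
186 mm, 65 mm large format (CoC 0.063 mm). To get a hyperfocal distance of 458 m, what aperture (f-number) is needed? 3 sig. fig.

Rearrange H = f²/(N·c) + f for N: N = f² / ((H − f)·c).
N = 186² / ((458000 − 186) × 0.063) = 34596 / 28842 ≈ 1.20.

f/1.20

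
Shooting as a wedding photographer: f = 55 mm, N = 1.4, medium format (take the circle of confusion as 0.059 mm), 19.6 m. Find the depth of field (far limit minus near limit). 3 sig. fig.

29.3 m

Hyperfocal distance H = f²/(N·c) + f = 55²/(1.4 × 0.059) + 55 = 3025/0.0826 + 55 ≈ 36677.3 mm ≈ 36.68 m.
Near limit Dn = s·(H − f)/(H + s − 2f) = 19600 × (36677.3 − 55) / (36677.3 + 19600 − 2 × 55) = 19600 × 36622.3 / 56167.3 ≈ 12780 mm.
Far limit Df = s·(H − f)/(H − s) = 19600 × (36677.3 − 55) / (36677.3 − 19600) = 19600 × 36622.3 / 17077.3 ≈ 42032 mm.
Depth of field = Df − Dn = 42032 − 12780 ≈ 29252 mm ≈ 29.3 m.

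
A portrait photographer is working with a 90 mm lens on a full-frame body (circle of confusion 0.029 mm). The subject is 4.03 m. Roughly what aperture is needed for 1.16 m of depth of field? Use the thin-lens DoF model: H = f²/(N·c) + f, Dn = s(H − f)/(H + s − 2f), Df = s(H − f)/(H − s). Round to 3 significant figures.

Write h = H − f = f²/(N·c). The thin-lens limits are Dn = s·h/(h + (s−f)) and Df = s·h/(h − (s−f)), so DoF = Df − Dn = 2·s·(s−f)·h / (h² − (s−f)²).
That is a quadratic in h: DoF·h² − 2·s·(s−f)·h − DoF·(s−f)² = 0 ⇒ h = (s−f)·(s + √(s² + DoF²)) / DoF = 3940 × (4030 + √(4030² + 1160²)) / 1160 = 3940 × (4030 + 4193.63) / 1160 ≈ 27932 mm.
Then N = f²/(c·h) = 90² / (0.029 × 27932) = 8100 / 810.03 ≈ 10.

f/10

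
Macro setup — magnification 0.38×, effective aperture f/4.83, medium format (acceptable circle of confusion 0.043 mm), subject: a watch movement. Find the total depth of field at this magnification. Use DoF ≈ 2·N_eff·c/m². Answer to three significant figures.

2.88 mm

At magnification m, DoF ≈ 2·N_eff·c/m² = 2 × 4.83 × 0.043 / 0.38² = 0.4154 / 0.1444 ≈ 2.88 mm.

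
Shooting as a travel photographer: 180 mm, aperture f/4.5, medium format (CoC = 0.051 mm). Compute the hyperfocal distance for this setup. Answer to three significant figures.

141 m

Hyperfocal distance H = f²/(N·c) + f = 180²/(4.5 × 0.051) + 180 = 32400/0.2295 + 180 ≈ 141356.5 mm ≈ 141 m.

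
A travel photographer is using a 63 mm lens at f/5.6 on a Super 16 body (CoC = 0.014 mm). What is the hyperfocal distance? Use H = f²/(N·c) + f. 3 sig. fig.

50.7 m

Hyperfocal distance H = f²/(N·c) + f = 63²/(5.6 × 0.014) + 63 = 3969/0.0784 + 63 ≈ 50688.0 mm ≈ 50.7 m.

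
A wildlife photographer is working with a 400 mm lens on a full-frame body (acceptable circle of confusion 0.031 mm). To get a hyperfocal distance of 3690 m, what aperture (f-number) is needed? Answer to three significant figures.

Rearrange H = f²/(N·c) + f for N: N = f² / ((H − f)·c).
N = 400² / ((3690000 − 400) × 0.031) = 160000 / 114378 ≈ 1.40.

f/1.40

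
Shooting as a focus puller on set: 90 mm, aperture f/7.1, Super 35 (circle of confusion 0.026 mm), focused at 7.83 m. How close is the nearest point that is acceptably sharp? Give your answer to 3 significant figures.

6.66 m

Hyperfocal distance H = f²/(N·c) + f = 90²/(7.1 × 0.026) + 90 = 8100/0.1846 + 90 ≈ 43968.7 mm ≈ 43.97 m.
Near limit Dn = s·(H − f)/(H + s − 2f) = 7830 × (43968.7 − 90) / (43968.7 + 7830 − 2 × 90) = 7830 × 43878.7 / 51618.7 ≈ 6655.9 mm ≈ 6.66 m.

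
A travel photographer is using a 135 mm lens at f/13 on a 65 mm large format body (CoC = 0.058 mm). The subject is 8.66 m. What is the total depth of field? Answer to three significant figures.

Hyperfocal distance H = f²/(N·c) + f = 135²/(13 × 0.058) + 135 = 18225/0.754 + 135 ≈ 24306.1 mm ≈ 24.31 m.
Near limit Dn = s·(H − f)/(H + s − 2f) = 8660 × (24306.1 − 135) / (24306.1 + 8660 − 2 × 135) = 8660 × 24171.1 / 32696.1 ≈ 6402.0 mm.
Far limit Df = s·(H − f)/(H − s) = 8660 × (24306.1 − 135) / (24306.1 − 8660) = 8660 × 24171.1 / 15646.1 ≈ 13378.5 mm.
Depth of field = Df − Dn = 13378.5 − 6402.0 ≈ 6976.5 mm ≈ 6.98 m.

6.98 m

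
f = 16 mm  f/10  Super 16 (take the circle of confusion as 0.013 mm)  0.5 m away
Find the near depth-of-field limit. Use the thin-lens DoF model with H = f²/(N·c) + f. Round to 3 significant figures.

Hyperfocal distance H = f²/(N·c) + f = 16²/(10 × 0.013) + 16 = 256/0.13 + 16 ≈ 1985.2 mm ≈ 1.985 m.
Near limit Dn = s·(H − f)/(H + s − 2f) = 500 × (1985.2 − 16) / (1985.2 + 500 − 2 × 16) = 500 × 1969.2 / 2453.2 ≈ 401.35 mm.

401 mm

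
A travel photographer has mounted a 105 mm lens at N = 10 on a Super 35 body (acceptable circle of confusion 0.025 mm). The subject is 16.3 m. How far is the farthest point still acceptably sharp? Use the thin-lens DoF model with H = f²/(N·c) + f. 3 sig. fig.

Hyperfocal distance H = f²/(N·c) + f = 105²/(10 × 0.025) + 105 = 11025/0.25 + 105 ≈ 44205.0 mm ≈ 44.20 m.
Far limit Df = s·(H − f)/(H − s) = 16300 × (44205.0 − 105) / (44205.0 − 16300) = 16300 × 44100.0 / 27905.0 ≈ 25760 mm ≈ 25.8 m.

25.8 m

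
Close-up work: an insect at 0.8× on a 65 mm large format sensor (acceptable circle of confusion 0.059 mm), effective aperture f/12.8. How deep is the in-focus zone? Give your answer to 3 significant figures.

At magnification m, DoF ≈ 2·N_eff·c/m² = 2 × 12.8 × 0.059 / 0.8² = 1.51 / 0.64 ≈ 2.36 mm.

2.36 mm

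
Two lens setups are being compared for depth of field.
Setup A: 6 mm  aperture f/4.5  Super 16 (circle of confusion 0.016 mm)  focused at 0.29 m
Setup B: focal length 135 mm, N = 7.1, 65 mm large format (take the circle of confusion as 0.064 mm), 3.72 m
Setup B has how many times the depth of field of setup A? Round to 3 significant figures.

Setup A: H = 6²/(4.5×0.016) + 6 ≈ 506.0 mm; DoF = Df − Dn = 671.30 − 184.95 ≈ 486.35 mm.
Setup B: H = 135²/(7.1×0.064) + 135 ≈ 40242.8 mm; DoF = Df − Dn = 4085.15 − 3414.77 ≈ 670.38 mm.
Ratio = 670.38 / 486.35 ≈ 1.38.

1.38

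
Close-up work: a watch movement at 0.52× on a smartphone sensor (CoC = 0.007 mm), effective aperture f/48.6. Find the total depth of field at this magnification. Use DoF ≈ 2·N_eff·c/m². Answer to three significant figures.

At magnification m, DoF ≈ 2·N_eff·c/m² = 2 × 48.6 × 0.007 / 0.52² = 0.6804 / 0.2704 ≈ 2.52 mm.

2.52 mm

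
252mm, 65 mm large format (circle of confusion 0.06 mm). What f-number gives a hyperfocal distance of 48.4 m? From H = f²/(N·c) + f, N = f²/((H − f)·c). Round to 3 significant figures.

f/22

Rearrange H = f²/(N·c) + f for N: N = f² / ((H − f)·c).
N = 252² / ((48400 − 252) × 0.06) = 63504 / 2889 ≈ 22.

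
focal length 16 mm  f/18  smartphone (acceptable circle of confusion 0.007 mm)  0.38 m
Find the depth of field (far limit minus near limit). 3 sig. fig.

141 mm

Hyperfocal distance H = f²/(N·c) + f = 16²/(18 × 0.007) + 16 = 256/0.126 + 16 ≈ 2047.7 mm ≈ 2.048 m.
Near limit Dn = s·(H − f)/(H + s − 2f) = 380 × (2047.7 − 16) / (2047.7 + 380 − 2 × 16) = 380 × 2031.7 / 2395.7 ≈ 322.26 mm.
Far limit Df = s·(H − f)/(H − s) = 380 × (2047.7 − 16) / (2047.7 − 380) = 380 × 2031.7 / 1667.7 ≈ 462.94 mm.
Depth of field = Df − Dn = 462.94 − 322.26 ≈ 140.68 mm.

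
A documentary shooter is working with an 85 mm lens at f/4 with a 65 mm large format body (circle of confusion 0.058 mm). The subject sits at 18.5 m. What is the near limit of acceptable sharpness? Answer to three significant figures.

11.6 m

Hyperfocal distance H = f²/(N·c) + f = 85²/(4 × 0.058) + 85 = 7225/0.232 + 85 ≈ 31227.2 mm ≈ 31.23 m.
Near limit Dn = s·(H − f)/(H + s − 2f) = 18500 × (31227.2 − 85) / (31227.2 + 18500 − 2 × 85) = 18500 × 31142.2 / 49557.2 ≈ 11626 mm ≈ 11.6 m.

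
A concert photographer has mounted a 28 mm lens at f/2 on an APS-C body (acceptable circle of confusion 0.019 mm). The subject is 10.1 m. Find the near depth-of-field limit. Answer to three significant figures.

6.79 m

Hyperfocal distance H = f²/(N·c) + f = 28²/(2 × 0.019) + 28 = 784/0.038 + 28 ≈ 20659.6 mm ≈ 20.66 m.
Near limit Dn = s·(H − f)/(H + s − 2f) = 10100 × (20659.6 − 28) / (20659.6 + 10100 − 2 × 28) = 10100 × 20631.6 / 30703.6 ≈ 6786.8 mm ≈ 6.79 m.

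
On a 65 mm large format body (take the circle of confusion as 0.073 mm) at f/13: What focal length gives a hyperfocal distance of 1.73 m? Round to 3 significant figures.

40.0 mm

From H = f²/(N·c) + f, with f ≪ H: f ≈ √(H·N·c) = √(1730 × 13 × 0.073) = √1641.8 ≈ 40.52 mm.
Exact: f² + N·c·f − N·c·H = 0 ⇒ f = (−N·c + √((N·c)² + 4·N·c·H))/2 = (−0.949 + √6568.0)/2 ≈ 40.047 mm ≈ 40.0 mm.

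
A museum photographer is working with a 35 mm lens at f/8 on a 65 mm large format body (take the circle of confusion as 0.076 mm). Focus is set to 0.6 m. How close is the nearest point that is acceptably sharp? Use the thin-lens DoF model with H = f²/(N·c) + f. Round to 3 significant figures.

Hyperfocal distance H = f²/(N·c) + f = 35²/(8 × 0.076) + 35 = 1225/0.608 + 35 ≈ 2049.8 mm ≈ 2.050 m.
Near limit Dn = s·(H − f)/(H + s − 2f) = 600 × (2049.8 − 35) / (2049.8 + 600 − 2 × 35) = 600 × 2014.8 / 2579.8 ≈ 468.59 mm.

469 mm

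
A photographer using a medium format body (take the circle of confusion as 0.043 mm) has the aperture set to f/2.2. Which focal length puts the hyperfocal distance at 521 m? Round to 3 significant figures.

222 mm

From H = f²/(N·c) + f, with f ≪ H: f ≈ √(H·N·c) = √(521000 × 2.2 × 0.043) = √49287 ≈ 222.0 mm.
The +f correction barely moves this — solving exactly, f² + N·c·f − N·c·H = 0 ⇒ f = (−N·c + √((N·c)² + 4·N·c·H))/2 = (−0.0946 + √197146)/2 ≈ 221.96 mm, so f ≈ 222 mm.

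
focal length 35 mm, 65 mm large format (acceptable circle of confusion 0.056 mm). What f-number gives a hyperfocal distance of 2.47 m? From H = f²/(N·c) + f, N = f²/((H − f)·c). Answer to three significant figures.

f/8.98

Rearrange H = f²/(N·c) + f for N: N = f² / ((H − f)·c).
N = 35² / ((2470 − 35) × 0.056) = 1225 / 136.4 ≈ 8.98.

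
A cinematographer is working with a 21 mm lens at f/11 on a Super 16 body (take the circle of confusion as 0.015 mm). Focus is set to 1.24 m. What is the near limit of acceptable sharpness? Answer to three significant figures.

0.852 m

Hyperfocal distance H = f²/(N·c) + f = 21²/(11 × 0.015) + 21 = 441/0.165 + 21 ≈ 2693.7 mm ≈ 2.694 m.
Near limit Dn = s·(H − f)/(H + s − 2f) = 1240 × (2693.7 − 21) / (2693.7 + 1240 − 2 × 21) = 1240 × 2672.7 / 3891.7 ≈ 851.60 mm ≈ 0.852 m.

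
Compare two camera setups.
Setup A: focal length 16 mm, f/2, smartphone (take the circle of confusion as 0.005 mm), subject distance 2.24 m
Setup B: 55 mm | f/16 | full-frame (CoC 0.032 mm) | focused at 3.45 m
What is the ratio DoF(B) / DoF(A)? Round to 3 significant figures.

15.1

Setup A: H = 16²/(2×0.005) + 16 ≈ 25616.0 mm; DoF = Df − Dn = 2453.11 − 2060.95 ≈ 392.16 mm.
Setup B: H = 55²/(16×0.032) + 55 ≈ 5963.2 mm; DoF = Df − Dn = 8110.5 − 2191.0 ≈ 5919.5 mm.
Ratio = 5919.5 / 392.16 ≈ 15.1.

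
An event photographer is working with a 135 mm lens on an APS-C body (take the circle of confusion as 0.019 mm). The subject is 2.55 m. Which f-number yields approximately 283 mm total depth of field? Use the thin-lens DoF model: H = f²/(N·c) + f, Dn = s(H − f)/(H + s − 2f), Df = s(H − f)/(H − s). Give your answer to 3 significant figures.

f/22

Write h = H − f = f²/(N·c). The thin-lens limits are Dn = s·h/(h + (s−f)) and Df = s·h/(h − (s−f)), so DoF = Df − Dn = 2·s·(s−f)·h / (h² − (s−f)²).
That is a quadratic in h: DoF·h² − 2·s·(s−f)·h − DoF·(s−f)² = 0 ⇒ h = (s−f)·(s + √(s² + DoF²)) / DoF = 2415 × (2550 + √(2550² + 283²)) / 283 = 2415 × (2550 + 2565.66) / 283 ≈ 43655 mm.
Then N = f²/(c·h) = 135² / (0.019 × 43655) = 18225 / 829.44 ≈ 22.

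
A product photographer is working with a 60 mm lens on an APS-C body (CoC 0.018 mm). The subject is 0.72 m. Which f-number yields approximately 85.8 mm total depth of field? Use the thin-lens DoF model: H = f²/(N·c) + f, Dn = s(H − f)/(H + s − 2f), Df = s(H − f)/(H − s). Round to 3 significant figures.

Write h = H − f = f²/(N·c). The thin-lens limits are Dn = s·h/(h + (s−f)) and Df = s·h/(h − (s−f)), so DoF = Df − Dn = 2·s·(s−f)·h / (h² − (s−f)²).
That is a quadratic in h: DoF·h² − 2·s·(s−f)·h − DoF·(s−f)² = 0 ⇒ h = (s−f)·(s + √(s² + DoF²)) / DoF = 660 × (720 + √(720² + 85.8²)) / 85.8 = 660 × (720 + 725.094) / 85.8 ≈ 11116 mm.
Then N = f²/(c·h) = 60² / (0.018 × 11116) = 3600 / 200.09 ≈ 18.

f/18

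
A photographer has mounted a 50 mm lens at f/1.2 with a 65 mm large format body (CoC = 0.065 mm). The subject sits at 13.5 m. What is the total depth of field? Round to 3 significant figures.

Hyperfocal distance H = f²/(N·c) + f = 50²/(1.2 × 0.065) + 50 = 2500/0.078 + 50 ≈ 32101.3 mm ≈ 32.10 m.
Near limit Dn = s·(H − f)/(H + s − 2f) = 13500 × (32101.3 − 50) / (32101.3 + 13500 − 2 × 50) = 13500 × 32051.3 / 45501.3 ≈ 9509 mm.
Far limit Df = s·(H − f)/(H − s) = 13500 × (32101.3 − 50) / (32101.3 − 13500) = 13500 × 32051.3 / 18601.3 ≈ 23261 mm.
Depth of field = Df − Dn = 23261 − 9509 ≈ 13752 mm ≈ 13.8 m.

13.8 m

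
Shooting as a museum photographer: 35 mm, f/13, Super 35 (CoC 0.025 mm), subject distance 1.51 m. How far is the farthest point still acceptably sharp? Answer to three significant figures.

2.48 m

Hyperfocal distance H = f²/(N·c) + f = 35²/(13 × 0.025) + 35 = 1225/0.325 + 35 ≈ 3804.2 mm ≈ 3.804 m.
Far limit Df = s·(H − f)/(H − s) = 1510 × (3804.2 − 35) / (3804.2 − 1510) = 1510 × 3769.2 / 2294.2 ≈ 2480.8 mm ≈ 2.48 m.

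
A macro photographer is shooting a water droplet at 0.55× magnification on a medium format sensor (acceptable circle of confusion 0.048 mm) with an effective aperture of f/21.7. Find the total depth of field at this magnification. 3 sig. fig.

At magnification m, DoF ≈ 2·N_eff·c/m² = 2 × 21.7 × 0.048 / 0.55² = 2.083 / 0.3025 ≈ 6.89 mm.

6.89 mm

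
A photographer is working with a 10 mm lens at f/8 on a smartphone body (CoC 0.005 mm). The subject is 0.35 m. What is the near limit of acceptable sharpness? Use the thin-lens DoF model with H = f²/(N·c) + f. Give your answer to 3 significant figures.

308 mm

Hyperfocal distance H = f²/(N·c) + f = 10²/(8 × 0.005) + 10 = 100/0.04 + 10 ≈ 2510.0 mm ≈ 2.510 m.
Near limit Dn = s·(H − f)/(H + s − 2f) = 350 × (2510.0 − 10) / (2510.0 + 350 − 2 × 10) = 350 × 2500.0 / 2840.0 ≈ 308.10 mm.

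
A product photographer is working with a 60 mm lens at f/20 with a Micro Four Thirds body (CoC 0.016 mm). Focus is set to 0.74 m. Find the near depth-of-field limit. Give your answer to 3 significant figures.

Hyperfocal distance H = f²/(N·c) + f = 60²/(20 × 0.016) + 60 = 3600/0.32 + 60 ≈ 11310.0 mm ≈ 11.31 m.
Near limit Dn = s·(H − f)/(H + s − 2f) = 740 × (11310.0 − 60) / (11310.0 + 740 − 2 × 60) = 740 × 11250.0 / 11930.0 ≈ 697.82 mm ≈ 0.698 m.

0.698 m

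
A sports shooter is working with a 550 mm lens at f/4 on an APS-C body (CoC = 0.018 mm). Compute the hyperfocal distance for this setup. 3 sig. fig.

4200 m

Hyperfocal distance H = f²/(N·c) + f = 550²/(4 × 0.018) + 550 = 302500/0.072 + 550 ≈ 4201938.9 mm ≈ 4200 m.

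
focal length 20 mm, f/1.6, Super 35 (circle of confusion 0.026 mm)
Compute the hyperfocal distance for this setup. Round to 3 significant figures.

Hyperfocal distance H = f²/(N·c) + f = 20²/(1.6 × 0.026) + 20 = 400/0.0416 + 20 ≈ 9635.4 mm ≈ 9.64 m.

9.64 m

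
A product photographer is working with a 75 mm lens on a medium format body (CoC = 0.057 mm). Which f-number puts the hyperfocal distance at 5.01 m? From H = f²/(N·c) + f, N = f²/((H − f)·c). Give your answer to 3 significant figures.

Rearrange H = f²/(N·c) + f for N: N = f² / ((H − f)·c).
N = 75² / ((5010 − 75) × 0.057) = 5625 / 281.3 ≈ 20.

f/20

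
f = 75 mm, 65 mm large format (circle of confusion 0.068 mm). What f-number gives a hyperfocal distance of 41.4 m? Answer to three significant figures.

Rearrange H = f²/(N·c) + f for N: N = f² / ((H − f)·c).
N = 75² / ((41400 − 75) × 0.068) = 5625 / 2810 ≈ 2.00.

f/2.00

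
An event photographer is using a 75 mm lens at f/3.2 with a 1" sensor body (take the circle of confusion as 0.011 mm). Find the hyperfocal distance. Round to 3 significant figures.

160 m

Hyperfocal distance H = f²/(N·c) + f = 75²/(3.2 × 0.011) + 75 = 5625/0.0352 + 75 ≈ 159876.1 mm ≈ 160 m.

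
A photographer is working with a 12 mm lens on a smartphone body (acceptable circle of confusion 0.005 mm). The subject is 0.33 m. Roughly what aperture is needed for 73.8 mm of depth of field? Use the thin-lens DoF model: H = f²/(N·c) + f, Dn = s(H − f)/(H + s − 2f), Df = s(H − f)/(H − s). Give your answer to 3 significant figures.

f/10

Write h = H − f = f²/(N·c). The thin-lens limits are Dn = s·h/(h + (s−f)) and Df = s·h/(h − (s−f)), so DoF = Df − Dn = 2·s·(s−f)·h / (h² − (s−f)²).
That is a quadratic in h: DoF·h² − 2·s·(s−f)·h − DoF·(s−f)² = 0 ⇒ h = (s−f)·(s + √(s² + DoF²)) / DoF = 318 × (330 + √(330² + 73.8²)) / 73.8 = 318 × (330 + 338.152) / 73.8 ≈ 2879.0 mm.
Then N = f²/(c·h) = 12² / (0.005 × 2879.0) = 144 / 14.395 ≈ 10.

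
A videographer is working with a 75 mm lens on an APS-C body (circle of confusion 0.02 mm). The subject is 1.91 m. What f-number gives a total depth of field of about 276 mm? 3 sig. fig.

Write h = H − f = f²/(N·c). The thin-lens limits are Dn = s·h/(h + (s−f)) and Df = s·h/(h − (s−f)), so DoF = Df − Dn = 2·s·(s−f)·h / (h² − (s−f)²).
That is a quadratic in h: DoF·h² − 2·s·(s−f)·h − DoF·(s−f)² = 0 ⇒ h = (s−f)·(s + √(s² + DoF²)) / DoF = 1835 × (1910 + √(1910² + 276²)) / 276 = 1835 × (1910 + 1929.84) / 276 ≈ 25529 mm.
Then N = f²/(c·h) = 75² / (0.02 × 25529) = 5625 / 510.59 ≈ 11.

f/11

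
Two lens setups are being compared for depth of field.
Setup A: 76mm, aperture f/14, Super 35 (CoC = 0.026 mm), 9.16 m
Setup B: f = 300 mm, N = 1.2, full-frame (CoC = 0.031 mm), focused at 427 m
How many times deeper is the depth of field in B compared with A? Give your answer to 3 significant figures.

9.97

Setup A: H = 76²/(14×0.026) + 76 ≈ 15944.1 mm; DoF = Df − Dn = 21425 − 5825 ≈ 15600 mm.
Setup B: H = 300²/(1.2×0.031) + 300 ≈ 2419654.8 mm; DoF = Df − Dn = 518436 − 362981 ≈ 155455 mm.
Ratio = 155455 / 15600 ≈ 9.97.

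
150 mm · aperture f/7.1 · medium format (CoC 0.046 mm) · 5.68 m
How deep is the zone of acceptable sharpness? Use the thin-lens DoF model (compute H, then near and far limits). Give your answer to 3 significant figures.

Hyperfocal distance H = f²/(N·c) + f = 150²/(7.1 × 0.046) + 150 = 22500/0.3266 + 150 ≈ 69041.6 mm ≈ 69.04 m.
Near limit Dn = s·(H − f)/(H + s − 2f) = 5680 × (69041.6 − 150) / (69041.6 + 5680 − 2 × 150) = 5680 × 68891.6 / 74421.6 ≈ 5257.94 mm.
Far limit Df = s·(H − f)/(H − s) = 5680 × (69041.6 − 150) / (69041.6 − 5680) = 5680 × 68891.6 / 63361.6 ≈ 6175.73 mm.
Depth of field = Df − Dn = 6175.73 − 5257.94 ≈ 917.79 mm ≈ 0.918 m.

0.918 m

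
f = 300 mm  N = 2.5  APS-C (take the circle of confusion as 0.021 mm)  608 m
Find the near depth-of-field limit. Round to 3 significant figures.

449 m

Hyperfocal distance H = f²/(N·c) + f = 300²/(2.5 × 0.021) + 300 = 90000/0.0525 + 300 ≈ 1714585.7 mm ≈ 1715 m.
Near limit Dn = s·(H − f)/(H + s − 2f) = 608000 × (1714585.7 − 300) / (1714585.7 + 608000 − 2 × 300) = 608000 × 1714285.7 / 2321985.7 ≈ 448877 mm ≈ 449 m.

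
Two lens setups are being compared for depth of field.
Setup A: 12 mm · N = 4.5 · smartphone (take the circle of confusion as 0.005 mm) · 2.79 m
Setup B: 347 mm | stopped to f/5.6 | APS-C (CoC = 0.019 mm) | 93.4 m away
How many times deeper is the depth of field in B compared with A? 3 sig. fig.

5.18

Setup A: H = 12²/(4.5×0.005) + 12 ≈ 6412.0 mm; DoF = Df − Dn = 4929.9 − 1945.5 ≈ 2984.4 mm.
Setup B: H = 347²/(5.6×0.019) + 347 ≈ 1132010.5 mm; DoF = Df − Dn = 101768 − 86304 ≈ 15464 mm.
Ratio = 15464 / 2984.4 ≈ 5.18.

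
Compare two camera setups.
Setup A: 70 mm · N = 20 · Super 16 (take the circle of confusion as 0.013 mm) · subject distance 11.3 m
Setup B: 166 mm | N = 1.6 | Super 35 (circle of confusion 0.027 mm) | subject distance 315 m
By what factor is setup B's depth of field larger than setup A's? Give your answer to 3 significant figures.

Setup A: H = 70²/(20×0.013) + 70 ≈ 18916.2 mm; DoF = Df − Dn = 27962 − 7081 ≈ 20881 mm.
Setup B: H = 166²/(1.6×0.027) + 166 ≈ 638036.4 mm; DoF = Df − Dn = 622002 − 210904 ≈ 411098 mm.
Ratio = 411098 / 20881 ≈ 19.7.

19.7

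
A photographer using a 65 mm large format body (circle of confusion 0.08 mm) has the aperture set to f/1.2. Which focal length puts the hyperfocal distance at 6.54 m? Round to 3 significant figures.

From H = f²/(N·c) + f, with f ≪ H: f ≈ √(H·N·c) = √(6540 × 1.2 × 0.08) = √627.84 ≈ 25.06 mm.
Exact: f² + N·c·f − N·c·H = 0 ⇒ f = (−N·c + √((N·c)² + 4·N·c·H))/2 = (−0.096 + √2511.4)/2 ≈ 25.009 mm ≈ 25.0 mm.

25.0 mm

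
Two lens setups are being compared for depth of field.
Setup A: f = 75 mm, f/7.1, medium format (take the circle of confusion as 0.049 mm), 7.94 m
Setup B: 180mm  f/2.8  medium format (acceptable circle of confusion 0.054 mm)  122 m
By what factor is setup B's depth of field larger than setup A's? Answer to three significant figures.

20.3

Setup A: H = 75²/(7.1×0.049) + 75 ≈ 16243.4 mm; DoF = Df − Dn = 15461 − 5342 ≈ 10119 mm.
Setup B: H = 180²/(2.8×0.054) + 180 ≈ 214465.7 mm; DoF = Df − Dn = 282730 − 77782 ≈ 204948 mm.
Ratio = 204948 / 10119 ≈ 20.3.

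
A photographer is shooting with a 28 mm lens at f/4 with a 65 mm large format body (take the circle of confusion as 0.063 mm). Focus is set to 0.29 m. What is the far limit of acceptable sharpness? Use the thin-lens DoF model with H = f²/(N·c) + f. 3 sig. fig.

317 mm

Hyperfocal distance H = f²/(N·c) + f = 28²/(4 × 0.063) + 28 = 784/0.252 + 28 ≈ 3139.1 mm ≈ 3.139 m.
Far limit Df = s·(H − f)/(H − s) = 290 × (3139.1 − 28) / (3139.1 − 290) = 290 × 3111.1 / 2849.1 ≈ 316.67 mm.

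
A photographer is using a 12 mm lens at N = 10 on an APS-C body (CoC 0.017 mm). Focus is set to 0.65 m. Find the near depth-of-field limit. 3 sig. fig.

371 mm

Hyperfocal distance H = f²/(N·c) + f = 12²/(10 × 0.017) + 12 = 144/0.17 + 12 ≈ 859.1 mm ≈ 0.859 m.
Near limit Dn = s·(H − f)/(H + s − 2f) = 650 × (859.1 − 12) / (859.1 + 650 − 2 × 12) = 650 × 847.1 / 1485.1 ≈ 370.75 mm.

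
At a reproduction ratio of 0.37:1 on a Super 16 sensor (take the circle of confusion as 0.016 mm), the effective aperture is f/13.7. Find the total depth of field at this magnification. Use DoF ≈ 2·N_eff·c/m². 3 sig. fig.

At magnification m, DoF ≈ 2·N_eff·c/m² = 2 × 13.7 × 0.016 / 0.37² = 0.4384 / 0.1369 ≈ 3.2 mm.

3.20 mm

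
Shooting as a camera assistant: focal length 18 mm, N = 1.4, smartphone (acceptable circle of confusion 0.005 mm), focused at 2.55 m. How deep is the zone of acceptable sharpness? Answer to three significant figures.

Hyperfocal distance H = f²/(N·c) + f = 18²/(1.4 × 0.005) + 18 = 324/0.007 + 18 ≈ 46303.7 mm ≈ 46.30 m.
Near limit Dn = s·(H − f)/(H + s − 2f) = 2550 × (46303.7 − 18) / (46303.7 + 2550 − 2 × 18) = 2550 × 46285.7 / 48817.7 ≈ 2417.74 mm.
Far limit Df = s·(H − f)/(H − s) = 2550 × (46303.7 − 18) / (46303.7 − 2550) = 2550 × 46285.7 / 43753.7 ≈ 2697.57 mm.
Depth of field = Df − Dn = 2697.57 − 2417.74 ≈ 279.83 mm.

280 mm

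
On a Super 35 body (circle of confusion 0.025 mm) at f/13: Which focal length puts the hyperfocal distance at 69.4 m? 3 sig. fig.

150 mm

From H = f²/(N·c) + f, with f ≪ H: f ≈ √(H·N·c) = √(69400 × 13 × 0.025) = √22555 ≈ 150.2 mm.
The +f correction barely moves this — solving exactly, f² + N·c·f − N·c·H = 0 ⇒ f = (−N·c + √((N·c)² + 4·N·c·H))/2 = (−0.325 + √90220)/2 ≈ 150.02 mm, so f ≈ 150 mm.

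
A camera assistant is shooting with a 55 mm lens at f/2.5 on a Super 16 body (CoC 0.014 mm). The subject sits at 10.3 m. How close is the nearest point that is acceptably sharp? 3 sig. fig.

9.21 m

Hyperfocal distance H = f²/(N·c) + f = 55²/(2.5 × 0.014) + 55 = 3025/0.035 + 55 ≈ 86483.6 mm ≈ 86.48 m.
Near limit Dn = s·(H − f)/(H + s − 2f) = 10300 × (86483.6 − 55) / (86483.6 + 10300 − 2 × 55) = 10300 × 86428.6 / 96673.6 ≈ 9208.5 mm ≈ 9.21 m.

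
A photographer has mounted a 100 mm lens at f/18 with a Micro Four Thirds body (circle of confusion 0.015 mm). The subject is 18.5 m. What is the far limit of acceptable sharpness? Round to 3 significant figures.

Hyperfocal distance H = f²/(N·c) + f = 100²/(18 × 0.015) + 100 = 10000/0.27 + 100 ≈ 37137.0 mm ≈ 37.14 m.
Far limit Df = s·(H − f)/(H − s) = 18500 × (37137.0 − 100) / (37137.0 − 18500) = 18500 × 37037.0 / 18637.0 ≈ 36765 mm ≈ 36.8 m.

36.8 m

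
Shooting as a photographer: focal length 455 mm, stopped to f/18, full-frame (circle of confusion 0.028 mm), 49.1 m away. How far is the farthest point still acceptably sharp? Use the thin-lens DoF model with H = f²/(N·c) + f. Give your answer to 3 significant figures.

55.7 m

Hyperfocal distance H = f²/(N·c) + f = 455²/(18 × 0.028) + 455 = 207025/0.504 + 455 ≈ 411218.9 mm ≈ 411.2 m.
Far limit Df = s·(H − f)/(H − s) = 49100 × (411218.9 − 455) / (411218.9 − 49100) = 49100 × 410763.9 / 362118.9 ≈ 55696 mm ≈ 55.7 m.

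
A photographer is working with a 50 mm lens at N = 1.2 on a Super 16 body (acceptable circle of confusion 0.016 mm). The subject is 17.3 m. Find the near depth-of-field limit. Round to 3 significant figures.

15.3 m

Hyperfocal distance H = f²/(N·c) + f = 50²/(1.2 × 0.016) + 50 = 2500/0.0192 + 50 ≈ 130258.3 mm ≈ 130.3 m.
Near limit Dn = s·(H − f)/(H + s − 2f) = 17300 × (130258.3 − 50) / (130258.3 + 17300 − 2 × 50) = 17300 × 130208.3 / 147458.3 ≈ 15276 mm ≈ 15.3 m.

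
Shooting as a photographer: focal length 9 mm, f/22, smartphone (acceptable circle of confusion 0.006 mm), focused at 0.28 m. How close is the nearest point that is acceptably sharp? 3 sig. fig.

194 mm

Hyperfocal distance H = f²/(N·c) + f = 9²/(22 × 0.006) + 9 = 81/0.132 + 9 ≈ 622.6 mm ≈ 0.623 m.
Near limit Dn = s·(H − f)/(H + s − 2f) = 280 × (622.6 − 9) / (622.6 + 280 − 2 × 9) = 280 × 613.6 / 884.6 ≈ 194.22 mm.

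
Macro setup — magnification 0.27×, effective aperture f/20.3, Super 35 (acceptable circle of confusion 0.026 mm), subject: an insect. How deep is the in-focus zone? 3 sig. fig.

14.5 mm

At magnification m, DoF ≈ 2·N_eff·c/m² = 2 × 20.3 × 0.026 / 0.27² = 1.056 / 0.0729 ≈ 14.5 mm.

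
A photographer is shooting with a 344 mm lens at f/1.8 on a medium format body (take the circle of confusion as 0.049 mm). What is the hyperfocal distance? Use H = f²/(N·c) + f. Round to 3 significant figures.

1340 m

Hyperfocal distance H = f²/(N·c) + f = 344²/(1.8 × 0.049) + 344 = 118336/0.0882 + 344 ≈ 1342022.0 mm ≈ 1340 m.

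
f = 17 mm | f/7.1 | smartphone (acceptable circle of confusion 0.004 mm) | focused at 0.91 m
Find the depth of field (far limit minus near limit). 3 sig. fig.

Hyperfocal distance H = f²/(N·c) + f = 17²/(7.1 × 0.004) + 17 = 289/0.0284 + 17 ≈ 10193.1 mm ≈ 10.19 m.
Near limit Dn = s·(H − f)/(H + s − 2f) = 910 × (10193.1 − 17) / (10193.1 + 910 − 2 × 17) = 910 × 10176.1 / 11069.1 ≈ 836.59 mm.
Far limit Df = s·(H − f)/(H − s) = 910 × (10193.1 − 17) / (10193.1 − 910) = 910 × 10176.1 / 9283.1 ≈ 997.54 mm.
Depth of field = Df − Dn = 997.54 − 836.59 ≈ 160.95 mm.

161 mm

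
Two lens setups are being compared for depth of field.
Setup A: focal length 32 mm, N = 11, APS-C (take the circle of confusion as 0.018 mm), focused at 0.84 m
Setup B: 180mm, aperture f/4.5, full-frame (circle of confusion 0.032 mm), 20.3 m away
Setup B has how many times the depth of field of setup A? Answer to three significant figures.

Setup A: H = 32²/(11×0.018) + 32 ≈ 5203.7 mm; DoF = Df − Dn = 995.54 − 726.50 ≈ 269.04 mm.
Setup B: H = 180²/(4.5×0.032) + 180 ≈ 225180.0 mm; DoF = Df − Dn = 22293.5 − 18633.7 ≈ 3659.8 mm.
Ratio = 3659.8 / 269.04 ≈ 13.6.

13.6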